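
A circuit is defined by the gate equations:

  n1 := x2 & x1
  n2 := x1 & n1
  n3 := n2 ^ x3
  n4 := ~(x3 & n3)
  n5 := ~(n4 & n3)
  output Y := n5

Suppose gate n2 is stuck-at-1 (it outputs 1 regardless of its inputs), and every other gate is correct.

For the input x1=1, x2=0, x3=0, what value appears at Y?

0

Propagate with n2 forced: n1=0, n2=1 [stuck-at-1], n3=1, n4=1, n5=0.
So Y = 0. (Without the fault it would be 1.)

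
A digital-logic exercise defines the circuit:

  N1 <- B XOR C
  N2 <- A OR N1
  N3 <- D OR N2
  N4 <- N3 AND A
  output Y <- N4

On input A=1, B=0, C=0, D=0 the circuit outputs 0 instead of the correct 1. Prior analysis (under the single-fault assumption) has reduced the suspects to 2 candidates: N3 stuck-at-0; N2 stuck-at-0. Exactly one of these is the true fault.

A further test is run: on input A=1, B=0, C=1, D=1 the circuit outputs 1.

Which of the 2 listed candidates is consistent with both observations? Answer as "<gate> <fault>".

N2 stuck-at-0

Evaluate each candidate on input A=1, B=0, C=1, D=1:
  N3 stuck-at-0: N1=1, N2=1, N3=0 [stuck-at-0], N4=0 → 0 — eliminated
  N2 stuck-at-0: N1=1, N2=0 [stuck-at-0], N3=1, N4=1 → 1 — matches
Only N2 stuck-at-0 reproduces the observed 1.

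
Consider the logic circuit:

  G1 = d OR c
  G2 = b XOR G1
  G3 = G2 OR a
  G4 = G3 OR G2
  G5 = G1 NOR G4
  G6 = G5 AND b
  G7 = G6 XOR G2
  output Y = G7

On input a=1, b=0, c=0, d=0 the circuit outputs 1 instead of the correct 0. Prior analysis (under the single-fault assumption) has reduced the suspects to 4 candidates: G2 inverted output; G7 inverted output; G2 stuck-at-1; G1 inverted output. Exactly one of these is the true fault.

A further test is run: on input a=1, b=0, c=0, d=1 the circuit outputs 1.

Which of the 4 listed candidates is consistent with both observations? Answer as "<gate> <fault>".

Evaluate each candidate on input a=1, b=0, c=0, d=1:
  G2 inverted output: G1=1, G2=0 [inverted output], G3=1, G4=1, G5=0, G6=0, G7=0 → 0 — eliminated
  G7 inverted output: G1=1, G2=1, G3=1, G4=1, G5=0, G6=0, G7=0 [inverted output] → 0 — eliminated
  G2 stuck-at-1: G1=1, G2=1 [stuck-at-1], G3=1, G4=1, G5=0, G6=0, G7=1 → 1 — matches
  G1 inverted output: G1=0 [inverted output], G2=0, G3=1, G4=1, G5=0, G6=0, G7=0 → 0 — eliminated
Only G2 stuck-at-1 reproduces the observed 1.

G2 stuck-at-1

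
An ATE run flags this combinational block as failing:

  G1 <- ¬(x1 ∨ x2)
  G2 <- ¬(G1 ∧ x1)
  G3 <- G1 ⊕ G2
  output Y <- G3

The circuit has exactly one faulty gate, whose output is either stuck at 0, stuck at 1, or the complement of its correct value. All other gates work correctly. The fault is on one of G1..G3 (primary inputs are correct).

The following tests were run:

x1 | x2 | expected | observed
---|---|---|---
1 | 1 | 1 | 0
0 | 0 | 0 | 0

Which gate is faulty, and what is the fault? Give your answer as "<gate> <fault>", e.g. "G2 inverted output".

G3 stuck-at-0

Fault-free values for test 1 (x1=1, x2=1): G1=0, G2=1, G3=1, giving Y=1. Observed 0.
Test 1: faults giving observed 0 are {G2 stuck-at-0, G2 inverted output, G3 stuck-at-0, G3 inverted output}.
Test 2 (x1=0, x2=0): fault-free G1=1, G2=1, G3=0 → 0; observed 0. Eliminates G2 stuck-at-0, G2 inverted output, G3 inverted output.
Only G3 stuck-at-0 is consistent with every test.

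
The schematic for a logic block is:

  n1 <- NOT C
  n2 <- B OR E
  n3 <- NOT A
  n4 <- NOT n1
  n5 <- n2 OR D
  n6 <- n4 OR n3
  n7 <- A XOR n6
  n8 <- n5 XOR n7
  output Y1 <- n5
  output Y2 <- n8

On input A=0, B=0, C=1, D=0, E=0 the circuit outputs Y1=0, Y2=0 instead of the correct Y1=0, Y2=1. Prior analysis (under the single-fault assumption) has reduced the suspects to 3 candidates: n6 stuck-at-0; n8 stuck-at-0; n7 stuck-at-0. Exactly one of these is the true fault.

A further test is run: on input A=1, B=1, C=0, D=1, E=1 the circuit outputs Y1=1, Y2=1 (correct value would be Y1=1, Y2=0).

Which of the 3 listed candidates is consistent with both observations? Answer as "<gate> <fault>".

n7 stuck-at-0

Evaluate each candidate on input A=1, B=1, C=0, D=1, E=1:
  n6 stuck-at-0: n1=1, n2=1, n3=0, n4=0, n5=1, n6=0 [stuck-at-0], n7=1, n8=0 → Y1=1, Y2=0 — eliminated
  n8 stuck-at-0: n1=1, n2=1, n3=0, n4=0, n5=1, n6=0, n7=1, n8=0 [stuck-at-0] → Y1=1, Y2=0 — eliminated
  n7 stuck-at-0: n1=1, n2=1, n3=0, n4=0, n5=1, n6=0, n7=0 [stuck-at-0], n8=1 → Y1=1, Y2=1 — matches
Only n7 stuck-at-0 reproduces the observed Y1=1, Y2=1.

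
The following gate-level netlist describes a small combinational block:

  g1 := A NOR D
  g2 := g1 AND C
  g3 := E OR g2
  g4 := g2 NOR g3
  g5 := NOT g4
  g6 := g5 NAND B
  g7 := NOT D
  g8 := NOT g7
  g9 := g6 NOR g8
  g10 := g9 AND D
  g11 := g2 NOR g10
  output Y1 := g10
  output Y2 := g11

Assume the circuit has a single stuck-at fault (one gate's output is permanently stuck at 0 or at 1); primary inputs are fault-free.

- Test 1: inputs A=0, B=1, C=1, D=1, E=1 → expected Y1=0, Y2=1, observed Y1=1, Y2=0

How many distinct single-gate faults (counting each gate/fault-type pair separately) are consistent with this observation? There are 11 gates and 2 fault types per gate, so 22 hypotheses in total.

Fault-free: g1=0, g2=0, g3=1, g4=0, g5=1, g6=0, g7=0, g8=1, g9=0, g10=0, g11=1 → Y1=0, Y2=1. Observed Y1=1, Y2=0.
  g1: none of the 2 fault types match ✗
  g2: none of the 2 fault types match ✗
  g3: none of the 2 fault types match ✗
  g4: none of the 2 fault types match ✗
  g5: none of the 2 fault types match ✗
  g6: none of the 2 fault types match ✗
  g7: stuck-at-1 ✓; others ✗
  g8: stuck-at-0 ✓; others ✗
  g9: stuck-at-1 ✓; others ✗
  g10: stuck-at-1 ✓; others ✗
  g11: none of the 2 fault types match ✗
Consistent faults: {g7 stuck-at-1, g8 stuck-at-0, g9 stuck-at-1, g10 stuck-at-1} — 4 in all.

4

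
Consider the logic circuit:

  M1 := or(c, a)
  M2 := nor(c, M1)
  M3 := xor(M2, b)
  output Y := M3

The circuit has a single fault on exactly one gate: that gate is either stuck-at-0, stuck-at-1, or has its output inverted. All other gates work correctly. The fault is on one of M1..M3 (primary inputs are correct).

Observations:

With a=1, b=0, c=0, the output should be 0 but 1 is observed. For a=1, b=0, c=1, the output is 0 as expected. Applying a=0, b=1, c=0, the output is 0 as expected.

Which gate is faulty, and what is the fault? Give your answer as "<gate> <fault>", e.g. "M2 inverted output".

M1 stuck-at-0

Fault-free values for test 1 (a=1, b=0, c=0): M1=1, M2=0, M3=0, giving Y=0. Observed 1.
Test 1: faults giving observed 1 are {M1 stuck-at-0, M1 inverted output, M2 stuck-at-1, M2 inverted output, M3 stuck-at-1, M3 inverted output}.
Test 2 (a=1, b=0, c=1): fault-free M1=1, M2=0, M3=0 → 0; observed 0. Eliminates M2 stuck-at-1, M2 inverted output, M3 stuck-at-1, M3 inverted output.
Test 3 (a=0, b=1, c=0): fault-free M1=0, M2=1, M3=0 → 0; observed 0. Eliminates M1 inverted output.
Only M1 stuck-at-0 is consistent with every test.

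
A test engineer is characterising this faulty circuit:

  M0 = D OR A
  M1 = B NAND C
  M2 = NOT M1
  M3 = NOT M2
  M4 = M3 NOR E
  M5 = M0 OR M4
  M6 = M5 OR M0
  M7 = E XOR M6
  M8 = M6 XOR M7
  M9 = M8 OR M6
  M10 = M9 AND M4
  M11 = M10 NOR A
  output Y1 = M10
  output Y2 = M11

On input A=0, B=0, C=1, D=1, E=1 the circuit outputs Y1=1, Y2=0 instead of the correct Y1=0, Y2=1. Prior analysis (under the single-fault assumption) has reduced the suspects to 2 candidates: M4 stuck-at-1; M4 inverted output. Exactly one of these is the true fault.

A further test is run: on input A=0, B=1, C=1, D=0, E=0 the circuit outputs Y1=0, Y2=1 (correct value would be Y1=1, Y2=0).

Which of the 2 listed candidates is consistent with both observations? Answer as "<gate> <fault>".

M4 inverted output

Evaluate each candidate on input A=0, B=1, C=1, D=0, E=0:
  M4 stuck-at-1: M0=0, M1=0, M2=1, M3=0, M4=1 [stuck-at-1], M5=1, M6=1, M7=1, M8=0, M9=1, M10=1, M11=0 → Y1=1, Y2=0 — eliminated
  M4 inverted output: M0=0, M1=0, M2=1, M3=0, M4=0 [inverted output], M5=0, M6=0, M7=0, M8=0, M9=0, M10=0, M11=1 → Y1=0, Y2=1 — matches
Only M4 inverted output reproduces the observed Y1=0, Y2=1.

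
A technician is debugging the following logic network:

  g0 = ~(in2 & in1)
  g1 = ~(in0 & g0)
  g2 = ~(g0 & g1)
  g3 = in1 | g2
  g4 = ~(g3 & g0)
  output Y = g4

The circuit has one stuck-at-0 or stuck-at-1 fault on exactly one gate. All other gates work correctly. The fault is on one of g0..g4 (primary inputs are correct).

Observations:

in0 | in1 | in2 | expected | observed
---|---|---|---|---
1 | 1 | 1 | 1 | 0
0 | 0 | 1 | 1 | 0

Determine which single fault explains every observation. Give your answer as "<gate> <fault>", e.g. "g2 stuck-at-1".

g4 stuck-at-0

Fault-free values for test 1 (in0=1, in1=1, in2=1): g0=0, g1=1, g2=1, g3=1, g4=1, giving Y=1. Observed 0.
Test 1: faults giving observed 0 are {g0 stuck-at-1, g4 stuck-at-0}.
Test 2 (in0=0, in1=0, in2=1): fault-free g0=1, g1=1, g2=0, g3=0, g4=1 → 1; observed 0. Eliminates g0 stuck-at-1.
Only g4 stuck-at-0 is consistent with every test.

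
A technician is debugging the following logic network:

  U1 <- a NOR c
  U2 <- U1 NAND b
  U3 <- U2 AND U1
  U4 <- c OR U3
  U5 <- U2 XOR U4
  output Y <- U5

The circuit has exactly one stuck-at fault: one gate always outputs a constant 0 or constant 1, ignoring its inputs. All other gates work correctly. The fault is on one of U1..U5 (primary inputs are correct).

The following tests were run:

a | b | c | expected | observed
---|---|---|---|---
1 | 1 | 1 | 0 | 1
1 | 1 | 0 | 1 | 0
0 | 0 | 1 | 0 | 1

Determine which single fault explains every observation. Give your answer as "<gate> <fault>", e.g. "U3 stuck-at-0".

U2 stuck-at-0

Fault-free values for test 1 (a=1, b=1, c=1): U1=0, U2=1, U3=0, U4=1, U5=0, giving Y=0. Observed 1.
Test 1: faults giving observed 1 are {U1 stuck-at-1, U2 stuck-at-0, U4 stuck-at-0, U5 stuck-at-1}.
Test 2 (a=1, b=1, c=0): fault-free U1=0, U2=1, U3=0, U4=0, U5=1 → 1; observed 0. Eliminates U4 stuck-at-0, U5 stuck-at-1.
Test 3 (a=0, b=0, c=1): fault-free U1=0, U2=1, U3=0, U4=1, U5=0 → 0; observed 1. Eliminates U1 stuck-at-1.
Only U2 stuck-at-0 is consistent with every test.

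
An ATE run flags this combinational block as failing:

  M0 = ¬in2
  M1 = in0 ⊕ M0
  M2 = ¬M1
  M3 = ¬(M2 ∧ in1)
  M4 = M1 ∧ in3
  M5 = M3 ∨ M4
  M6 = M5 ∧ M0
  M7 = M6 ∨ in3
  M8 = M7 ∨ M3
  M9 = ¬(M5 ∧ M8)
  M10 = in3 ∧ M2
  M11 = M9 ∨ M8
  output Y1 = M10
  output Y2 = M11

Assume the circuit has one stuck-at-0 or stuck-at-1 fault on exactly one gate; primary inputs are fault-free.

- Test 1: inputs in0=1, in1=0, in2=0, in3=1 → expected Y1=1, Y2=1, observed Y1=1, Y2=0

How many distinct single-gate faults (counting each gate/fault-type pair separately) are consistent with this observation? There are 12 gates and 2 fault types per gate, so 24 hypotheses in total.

Fault-free: M0=1, M1=0, M2=1, M3=1, M4=0, M5=1, M6=1, M7=1, M8=1, M9=0, M10=1, M11=1 → Y1=1, Y2=1. Observed Y1=1, Y2=0.
  M0: none of the 2 fault types match ✗
  M1: none of the 2 fault types match ✗
  M2: none of the 2 fault types match ✗
  M3: none of the 2 fault types match ✗
  M4: none of the 2 fault types match ✗
  M5: none of the 2 fault types match ✗
  M6: none of the 2 fault types match ✗
  M7: none of the 2 fault types match ✗
  M8: none of the 2 fault types match ✗
  M9: none of the 2 fault types match ✗
  M10: none of the 2 fault types match ✗
  M11: stuck-at-0 ✓; others ✗
Consistent faults: {M11 stuck-at-0} — 1 in all.

1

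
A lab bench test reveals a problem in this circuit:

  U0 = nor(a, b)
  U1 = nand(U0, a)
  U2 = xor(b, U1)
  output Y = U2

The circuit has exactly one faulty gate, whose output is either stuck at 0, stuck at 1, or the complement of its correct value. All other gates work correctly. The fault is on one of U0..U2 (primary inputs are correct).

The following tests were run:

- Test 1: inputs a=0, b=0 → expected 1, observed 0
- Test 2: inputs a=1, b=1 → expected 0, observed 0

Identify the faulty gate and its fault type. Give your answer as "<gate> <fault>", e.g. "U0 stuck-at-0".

U2 stuck-at-0

Fault-free values for test 1 (a=0, b=0): U0=1, U1=1, U2=1, giving Y=1. Observed 0.
Test 1: faults giving observed 0 are {U1 stuck-at-0, U1 inverted output, U2 stuck-at-0, U2 inverted output}.
Test 2 (a=1, b=1): fault-free U0=0, U1=1, U2=0 → 0; observed 0. Eliminates U1 stuck-at-0, U1 inverted output, U2 inverted output.
Only U2 stuck-at-0 is consistent with every test.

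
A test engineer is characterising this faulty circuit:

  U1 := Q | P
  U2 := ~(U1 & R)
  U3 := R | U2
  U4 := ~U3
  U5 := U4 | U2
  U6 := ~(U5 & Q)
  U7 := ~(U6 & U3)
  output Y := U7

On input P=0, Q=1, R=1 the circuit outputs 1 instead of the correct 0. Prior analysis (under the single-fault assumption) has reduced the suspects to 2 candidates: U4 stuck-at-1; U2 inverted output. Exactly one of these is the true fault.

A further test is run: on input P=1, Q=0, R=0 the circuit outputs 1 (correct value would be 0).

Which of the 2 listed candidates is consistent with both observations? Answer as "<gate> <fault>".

U2 inverted output

Evaluate each candidate on input P=1, Q=0, R=0:
  U4 stuck-at-1: U1=1, U2=1, U3=1, U4=1 [stuck-at-1], U5=1, U6=1, U7=0 → 0 — eliminated
  U2 inverted output: U1=1, U2=0 [inverted output], U3=0, U4=1, U5=1, U6=1, U7=1 → 1 — matches
Only U2 inverted output reproduces the observed 1.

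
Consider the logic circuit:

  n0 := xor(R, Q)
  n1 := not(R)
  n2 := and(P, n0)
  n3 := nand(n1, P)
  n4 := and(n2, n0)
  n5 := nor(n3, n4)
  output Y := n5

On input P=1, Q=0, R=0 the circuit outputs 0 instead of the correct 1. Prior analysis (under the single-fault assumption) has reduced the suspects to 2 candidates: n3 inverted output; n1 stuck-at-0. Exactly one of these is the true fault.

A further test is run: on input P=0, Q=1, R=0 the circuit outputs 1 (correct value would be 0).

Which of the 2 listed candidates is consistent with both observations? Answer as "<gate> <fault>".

Evaluate each candidate on input P=0, Q=1, R=0:
  n3 inverted output: n0=1, n1=1, n2=0, n3=0 [inverted output], n4=0, n5=1 → 1 — matches
  n1 stuck-at-0: n0=1, n1=0 [stuck-at-0], n2=0, n3=1, n4=0, n5=0 → 0 — eliminated
Only n3 inverted output reproduces the observed 1.

n3 inverted output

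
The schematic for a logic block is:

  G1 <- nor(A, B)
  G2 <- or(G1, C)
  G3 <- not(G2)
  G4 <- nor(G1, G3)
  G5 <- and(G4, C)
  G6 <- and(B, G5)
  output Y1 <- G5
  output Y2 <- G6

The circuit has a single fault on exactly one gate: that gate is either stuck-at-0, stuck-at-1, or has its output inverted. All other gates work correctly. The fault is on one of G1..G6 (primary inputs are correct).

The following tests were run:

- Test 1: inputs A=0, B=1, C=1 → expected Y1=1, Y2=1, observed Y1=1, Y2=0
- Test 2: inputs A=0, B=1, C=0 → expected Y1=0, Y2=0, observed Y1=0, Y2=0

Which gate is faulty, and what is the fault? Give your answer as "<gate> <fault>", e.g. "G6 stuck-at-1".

G6 stuck-at-0

Fault-free values for test 1 (A=0, B=1, C=1): G1=0, G2=1, G3=0, G4=1, G5=1, G6=1, giving Y1=1, Y2=1. Observed Y1=1, Y2=0.
Test 1: faults giving observed Y1=1, Y2=0 are {G6 stuck-at-0, G6 inverted output}.
Test 2 (A=0, B=1, C=0): fault-free G1=0, G2=0, G3=1, G4=0, G5=0, G6=0 → Y1=0, Y2=0; observed Y1=0, Y2=0. Eliminates G6 inverted output.
Only G6 stuck-at-0 is consistent with every test.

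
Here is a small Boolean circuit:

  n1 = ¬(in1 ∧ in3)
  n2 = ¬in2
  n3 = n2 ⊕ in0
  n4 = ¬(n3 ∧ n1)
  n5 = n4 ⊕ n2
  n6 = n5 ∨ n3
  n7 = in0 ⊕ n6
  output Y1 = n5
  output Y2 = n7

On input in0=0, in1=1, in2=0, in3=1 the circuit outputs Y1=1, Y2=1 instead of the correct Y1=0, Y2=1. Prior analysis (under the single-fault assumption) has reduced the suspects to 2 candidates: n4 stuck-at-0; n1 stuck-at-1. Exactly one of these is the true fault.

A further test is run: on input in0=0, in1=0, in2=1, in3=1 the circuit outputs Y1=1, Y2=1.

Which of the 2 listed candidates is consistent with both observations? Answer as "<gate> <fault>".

n1 stuck-at-1

Evaluate each candidate on input in0=0, in1=0, in2=1, in3=1:
  n4 stuck-at-0: n1=1, n2=0, n3=0, n4=0 [stuck-at-0], n5=0, n6=0, n7=0 → Y1=0, Y2=0 — eliminated
  n1 stuck-at-1: n1=1 [stuck-at-1], n2=0, n3=0, n4=1, n5=1, n6=1, n7=1 → Y1=1, Y2=1 — matches
Only n1 stuck-at-1 reproduces the observed Y1=1, Y2=1.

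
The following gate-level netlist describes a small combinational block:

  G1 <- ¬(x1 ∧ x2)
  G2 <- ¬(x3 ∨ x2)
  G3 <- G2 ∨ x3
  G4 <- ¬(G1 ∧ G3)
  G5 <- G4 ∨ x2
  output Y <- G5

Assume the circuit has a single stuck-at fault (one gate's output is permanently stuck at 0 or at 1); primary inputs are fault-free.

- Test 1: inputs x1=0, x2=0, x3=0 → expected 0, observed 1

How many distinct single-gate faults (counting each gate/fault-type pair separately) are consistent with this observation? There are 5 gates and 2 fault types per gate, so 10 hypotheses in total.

5

Fault-free: G1=1, G2=1, G3=1, G4=0, G5=0 → 0. Observed 1.
  G1 stuck-at-0: output 1 ✓
  G1 stuck-at-1: output 0 ✗
  G2 stuck-at-0: output 1 ✓
  G2 stuck-at-1: output 0 ✗
  G3 stuck-at-0: output 1 ✓
  G3 stuck-at-1: output 0 ✗
  G4 stuck-at-0: output 0 ✗
  G4 stuck-at-1: output 1 ✓
  G5 stuck-at-0: output 0 ✗
  G5 stuck-at-1: output 1 ✓
Consistent faults: {G1 stuck-at-0, G2 stuck-at-0, G3 stuck-at-0, G4 stuck-at-1, G5 stuck-at-1} — 5 in all.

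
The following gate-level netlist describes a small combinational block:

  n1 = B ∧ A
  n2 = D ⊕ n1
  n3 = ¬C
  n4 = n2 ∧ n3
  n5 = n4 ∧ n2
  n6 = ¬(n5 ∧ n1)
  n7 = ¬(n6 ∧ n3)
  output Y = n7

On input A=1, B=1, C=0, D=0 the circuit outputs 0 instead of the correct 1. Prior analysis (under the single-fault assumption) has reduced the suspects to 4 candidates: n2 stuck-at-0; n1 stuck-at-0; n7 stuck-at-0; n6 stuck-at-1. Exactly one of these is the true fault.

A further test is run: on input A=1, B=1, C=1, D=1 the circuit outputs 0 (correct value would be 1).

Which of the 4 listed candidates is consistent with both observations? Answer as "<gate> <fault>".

Evaluate each candidate on input A=1, B=1, C=1, D=1:
  n2 stuck-at-0: n1=1, n2=0 [stuck-at-0], n3=0, n4=0, n5=0, n6=1, n7=1 → 1 — eliminated
  n1 stuck-at-0: n1=0 [stuck-at-0], n2=1, n3=0, n4=0, n5=0, n6=1, n7=1 → 1 — eliminated
  n7 stuck-at-0: n1=1, n2=0, n3=0, n4=0, n5=0, n6=1, n7=0 [stuck-at-0] → 0 — matches
  n6 stuck-at-1: n1=1, n2=0, n3=0, n4=0, n5=0, n6=1 [stuck-at-1], n7=1 → 1 — eliminated
Only n7 stuck-at-0 reproduces the observed 0.

n7 stuck-at-0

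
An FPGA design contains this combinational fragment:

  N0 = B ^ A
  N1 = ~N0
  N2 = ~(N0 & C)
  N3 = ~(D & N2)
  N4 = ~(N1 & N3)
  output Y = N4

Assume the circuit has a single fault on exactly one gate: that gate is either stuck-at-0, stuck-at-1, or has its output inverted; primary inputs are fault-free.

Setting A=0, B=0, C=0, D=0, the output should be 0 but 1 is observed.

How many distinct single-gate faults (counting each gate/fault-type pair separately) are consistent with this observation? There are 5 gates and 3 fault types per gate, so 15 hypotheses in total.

Fault-free: N0=0, N1=1, N2=1, N3=1, N4=0 → 0. Observed 1.
  N0: stuck-at-1, inverted output ✓; others ✗
  N1: stuck-at-0, inverted output ✓; others ✗
  N2: none of the 3 fault types match ✗
  N3: stuck-at-0, inverted output ✓; others ✗
  N4: stuck-at-1, inverted output ✓; others ✗
Consistent faults: {N0 stuck-at-1, N0 inverted output, N1 stuck-at-0, N1 inverted output, N3 stuck-at-0, N3 inverted output, N4 stuck-at-1, N4 inverted output} — 8 in all.

8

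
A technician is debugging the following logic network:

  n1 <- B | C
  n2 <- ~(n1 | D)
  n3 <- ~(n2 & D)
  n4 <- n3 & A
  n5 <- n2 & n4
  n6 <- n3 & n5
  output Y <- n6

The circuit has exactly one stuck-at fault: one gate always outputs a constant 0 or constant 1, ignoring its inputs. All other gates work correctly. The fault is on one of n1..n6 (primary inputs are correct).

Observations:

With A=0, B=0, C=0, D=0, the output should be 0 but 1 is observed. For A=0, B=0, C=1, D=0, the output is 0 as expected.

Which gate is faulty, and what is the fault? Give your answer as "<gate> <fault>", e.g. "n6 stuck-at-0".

n4 stuck-at-1

Fault-free values for test 1 (A=0, B=0, C=0, D=0): n1=0, n2=1, n3=1, n4=0, n5=0, n6=0, giving Y=0. Observed 1.
Test 1: faults giving observed 1 are {n4 stuck-at-1, n5 stuck-at-1, n6 stuck-at-1}.
Test 2 (A=0, B=0, C=1, D=0): fault-free n1=1, n2=0, n3=1, n4=0, n5=0, n6=0 → 0; observed 0. Eliminates n5 stuck-at-1, n6 stuck-at-1.
Only n4 stuck-at-1 is consistent with every test.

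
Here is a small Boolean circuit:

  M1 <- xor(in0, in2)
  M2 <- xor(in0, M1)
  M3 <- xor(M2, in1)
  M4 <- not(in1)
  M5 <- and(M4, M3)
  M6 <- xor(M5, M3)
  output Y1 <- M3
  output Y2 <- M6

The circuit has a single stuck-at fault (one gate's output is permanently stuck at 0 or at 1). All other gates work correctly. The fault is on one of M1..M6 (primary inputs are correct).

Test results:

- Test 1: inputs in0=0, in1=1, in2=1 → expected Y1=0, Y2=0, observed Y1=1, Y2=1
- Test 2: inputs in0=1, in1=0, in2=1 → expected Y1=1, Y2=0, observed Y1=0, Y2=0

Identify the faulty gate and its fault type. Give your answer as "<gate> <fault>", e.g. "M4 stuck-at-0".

Fault-free values for test 1 (in0=0, in1=1, in2=1): M1=1, M2=1, M3=0, M4=0, M5=0, M6=0, giving Y1=0, Y2=0. Observed Y1=1, Y2=1.
Test 1: faults giving observed Y1=1, Y2=1 are {M1 stuck-at-0, M2 stuck-at-0, M3 stuck-at-1}.
Test 2 (in0=1, in1=0, in2=1): fault-free M1=0, M2=1, M3=1, M4=1, M5=1, M6=0 → Y1=1, Y2=0; observed Y1=0, Y2=0. Eliminates M1 stuck-at-0, M3 stuck-at-1.
Only M2 stuck-at-0 is consistent with every test.

M2 stuck-at-0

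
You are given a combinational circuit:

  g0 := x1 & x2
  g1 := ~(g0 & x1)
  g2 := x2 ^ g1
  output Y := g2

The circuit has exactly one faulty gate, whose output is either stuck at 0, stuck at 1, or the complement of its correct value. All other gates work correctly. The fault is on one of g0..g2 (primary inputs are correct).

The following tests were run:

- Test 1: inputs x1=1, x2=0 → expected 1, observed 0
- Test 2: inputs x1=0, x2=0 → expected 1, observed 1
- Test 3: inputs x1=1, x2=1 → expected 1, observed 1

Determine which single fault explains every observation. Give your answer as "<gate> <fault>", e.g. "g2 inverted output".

g0 stuck-at-1

Fault-free values for test 1 (x1=1, x2=0): g0=0, g1=1, g2=1, giving Y=1. Observed 0.
Test 1: faults giving observed 0 are {g0 stuck-at-1, g0 inverted output, g1 stuck-at-0, g1 inverted output, g2 stuck-at-0, g2 inverted output}.
Test 2 (x1=0, x2=0): fault-free g0=0, g1=1, g2=1 → 1; observed 1. Eliminates g1 stuck-at-0, g1 inverted output, g2 stuck-at-0, g2 inverted output.
Test 3 (x1=1, x2=1): fault-free g0=1, g1=0, g2=1 → 1; observed 1. Eliminates g0 inverted output.
Only g0 stuck-at-1 is consistent with every test.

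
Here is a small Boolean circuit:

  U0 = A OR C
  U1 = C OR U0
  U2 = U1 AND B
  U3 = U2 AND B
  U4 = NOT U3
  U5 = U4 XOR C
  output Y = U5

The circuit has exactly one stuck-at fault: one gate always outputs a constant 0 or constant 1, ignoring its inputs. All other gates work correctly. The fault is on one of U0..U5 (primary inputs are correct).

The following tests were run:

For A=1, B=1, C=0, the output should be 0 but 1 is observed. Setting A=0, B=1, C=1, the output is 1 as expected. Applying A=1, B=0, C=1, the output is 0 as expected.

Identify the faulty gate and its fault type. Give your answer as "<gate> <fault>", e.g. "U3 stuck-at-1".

U0 stuck-at-0

Fault-free values for test 1 (A=1, B=1, C=0): U0=1, U1=1, U2=1, U3=1, U4=0, U5=0, giving Y=0. Observed 1.
Test 1: faults giving observed 1 are {U0 stuck-at-0, U1 stuck-at-0, U2 stuck-at-0, U3 stuck-at-0, U4 stuck-at-1, U5 stuck-at-1}.
Test 2 (A=0, B=1, C=1): fault-free U0=1, U1=1, U2=1, U3=1, U4=0, U5=1 → 1; observed 1. Eliminates U1 stuck-at-0, U2 stuck-at-0, U3 stuck-at-0, U4 stuck-at-1.
Test 3 (A=1, B=0, C=1): fault-free U0=1, U1=1, U2=0, U3=0, U4=1, U5=0 → 0; observed 0. Eliminates U5 stuck-at-1.
Only U0 stuck-at-0 is consistent with every test.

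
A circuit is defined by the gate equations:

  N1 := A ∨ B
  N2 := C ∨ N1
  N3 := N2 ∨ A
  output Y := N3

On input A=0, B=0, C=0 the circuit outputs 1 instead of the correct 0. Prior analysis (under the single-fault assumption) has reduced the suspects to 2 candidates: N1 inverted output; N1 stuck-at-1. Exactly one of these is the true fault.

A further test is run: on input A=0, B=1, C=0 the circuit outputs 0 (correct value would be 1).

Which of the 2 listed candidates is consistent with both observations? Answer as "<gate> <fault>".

Evaluate each candidate on input A=0, B=1, C=0:
  N1 inverted output: N1=0 [inverted output], N2=0, N3=0 → 0 — matches
  N1 stuck-at-1: N1=1 [stuck-at-1], N2=1, N3=1 → 1 — eliminated
Only N1 inverted output reproduces the observed 0.

N1 inverted output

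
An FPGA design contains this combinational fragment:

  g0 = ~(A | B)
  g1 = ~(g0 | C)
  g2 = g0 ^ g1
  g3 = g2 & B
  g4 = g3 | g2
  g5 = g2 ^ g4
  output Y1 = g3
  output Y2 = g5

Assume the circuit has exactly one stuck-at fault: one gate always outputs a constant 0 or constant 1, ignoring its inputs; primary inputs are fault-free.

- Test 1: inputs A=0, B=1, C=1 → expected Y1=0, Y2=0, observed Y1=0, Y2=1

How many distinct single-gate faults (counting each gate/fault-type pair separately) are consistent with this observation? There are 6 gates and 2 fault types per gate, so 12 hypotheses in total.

Fault-free: g0=0, g1=0, g2=0, g3=0, g4=0, g5=0 → Y1=0, Y2=0. Observed Y1=0, Y2=1.
  g0 stuck-at-0: output Y1=0, Y2=0 ✗
  g0 stuck-at-1: output Y1=1, Y2=0 ✗
  g1 stuck-at-0: output Y1=0, Y2=0 ✗
  g1 stuck-at-1: output Y1=1, Y2=0 ✗
  g2 stuck-at-0: output Y1=0, Y2=0 ✗
  g2 stuck-at-1: output Y1=1, Y2=0 ✗
  g3 stuck-at-0: output Y1=0, Y2=0 ✗
  g3 stuck-at-1: output Y1=1, Y2=1 ✗
  g4 stuck-at-0: output Y1=0, Y2=0 ✗
  g4 stuck-at-1: output Y1=0, Y2=1 ✓
  g5 stuck-at-0: output Y1=0, Y2=0 ✗
  g5 stuck-at-1: output Y1=0, Y2=1 ✓
Consistent faults: {g4 stuck-at-1, g5 stuck-at-1} — 2 in all.

2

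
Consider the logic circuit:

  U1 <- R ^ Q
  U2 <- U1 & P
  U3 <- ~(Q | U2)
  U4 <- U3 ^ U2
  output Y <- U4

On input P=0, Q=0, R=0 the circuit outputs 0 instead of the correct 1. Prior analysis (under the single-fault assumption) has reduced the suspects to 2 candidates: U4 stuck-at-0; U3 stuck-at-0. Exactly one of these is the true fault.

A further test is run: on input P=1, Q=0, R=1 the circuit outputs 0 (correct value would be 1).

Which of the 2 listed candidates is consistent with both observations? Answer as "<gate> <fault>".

Evaluate each candidate on input P=1, Q=0, R=1:
  U4 stuck-at-0: U1=1, U2=1, U3=0, U4=0 [stuck-at-0] → 0 — matches
  U3 stuck-at-0: U1=1, U2=1, U3=0 [stuck-at-0], U4=1 → 1 — eliminated
Only U4 stuck-at-0 reproduces the observed 0.

U4 stuck-at-0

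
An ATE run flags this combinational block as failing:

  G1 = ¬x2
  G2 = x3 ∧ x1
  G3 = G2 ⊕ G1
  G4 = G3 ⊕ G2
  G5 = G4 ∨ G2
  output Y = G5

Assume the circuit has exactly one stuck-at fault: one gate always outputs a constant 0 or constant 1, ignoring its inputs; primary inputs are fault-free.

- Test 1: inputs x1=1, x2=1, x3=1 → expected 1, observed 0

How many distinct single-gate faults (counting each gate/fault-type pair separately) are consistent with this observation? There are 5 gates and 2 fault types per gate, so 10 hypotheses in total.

Fault-free: G1=0, G2=1, G3=1, G4=0, G5=1 → 1. Observed 0.
  G1 stuck-at-0: output 1 ✗
  G1 stuck-at-1: output 1 ✗
  G2 stuck-at-0: output 0 ✓
  G2 stuck-at-1: output 1 ✗
  G3 stuck-at-0: output 1 ✗
  G3 stuck-at-1: output 1 ✗
  G4 stuck-at-0: output 1 ✗
  G4 stuck-at-1: output 1 ✗
  G5 stuck-at-0: output 0 ✓
  G5 stuck-at-1: output 1 ✗
Consistent faults: {G2 stuck-at-0, G5 stuck-at-0} — 2 in all.

2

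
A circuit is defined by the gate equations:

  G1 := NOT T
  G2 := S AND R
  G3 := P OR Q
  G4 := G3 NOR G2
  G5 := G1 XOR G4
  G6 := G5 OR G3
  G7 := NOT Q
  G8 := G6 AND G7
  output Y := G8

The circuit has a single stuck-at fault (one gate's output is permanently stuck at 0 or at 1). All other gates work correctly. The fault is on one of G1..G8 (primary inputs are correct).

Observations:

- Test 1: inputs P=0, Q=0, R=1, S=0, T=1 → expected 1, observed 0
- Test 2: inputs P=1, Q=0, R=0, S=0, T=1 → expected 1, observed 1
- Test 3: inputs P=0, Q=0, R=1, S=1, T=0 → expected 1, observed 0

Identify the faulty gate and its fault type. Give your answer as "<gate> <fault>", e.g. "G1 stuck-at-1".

G5 stuck-at-0

Fault-free values for test 1 (P=0, Q=0, R=1, S=0, T=1): G1=0, G2=0, G3=0, G4=1, G5=1, G6=1, G7=1, G8=1, giving Y=1. Observed 0.
Test 1: faults giving observed 0 are {G1 stuck-at-1, G2 stuck-at-1, G4 stuck-at-0, G5 stuck-at-0, G6 stuck-at-0, G7 stuck-at-0, G8 stuck-at-0}.
Test 2 (P=1, Q=0, R=0, S=0, T=1): fault-free G1=0, G2=0, G3=1, G4=0, G5=0, G6=1, G7=1, G8=1 → 1; observed 1. Eliminates G6 stuck-at-0, G7 stuck-at-0, G8 stuck-at-0.
Test 3 (P=0, Q=0, R=1, S=1, T=0): fault-free G1=1, G2=1, G3=0, G4=0, G5=1, G6=1, G7=1, G8=1 → 1; observed 0. Eliminates G1 stuck-at-1, G2 stuck-at-1, G4 stuck-at-0.
Only G5 stuck-at-0 is consistent with every test.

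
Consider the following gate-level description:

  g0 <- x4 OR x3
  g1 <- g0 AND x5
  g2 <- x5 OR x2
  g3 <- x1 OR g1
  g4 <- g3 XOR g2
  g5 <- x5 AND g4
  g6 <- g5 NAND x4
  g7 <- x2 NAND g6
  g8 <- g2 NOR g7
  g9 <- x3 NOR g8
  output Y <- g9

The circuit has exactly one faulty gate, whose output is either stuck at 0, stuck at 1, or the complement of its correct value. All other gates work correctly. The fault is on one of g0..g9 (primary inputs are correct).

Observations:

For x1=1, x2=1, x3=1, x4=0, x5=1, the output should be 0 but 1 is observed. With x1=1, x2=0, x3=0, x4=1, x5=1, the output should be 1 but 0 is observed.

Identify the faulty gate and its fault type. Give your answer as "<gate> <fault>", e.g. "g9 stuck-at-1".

Fault-free values for test 1 (x1=1, x2=1, x3=1, x4=0, x5=1): g0=1, g1=1, g2=1, g3=1, g4=0, g5=0, g6=1, g7=0, g8=0, g9=0, giving Y=0. Observed 1.
Test 1: faults giving observed 1 are {g9 stuck-at-1, g9 inverted output}.
Test 2 (x1=1, x2=0, x3=0, x4=1, x5=1): fault-free g0=1, g1=1, g2=1, g3=1, g4=0, g5=0, g6=1, g7=1, g8=0, g9=1 → 1; observed 0. Eliminates g9 stuck-at-1.
Only g9 inverted output is consistent with every test.

g9 inverted output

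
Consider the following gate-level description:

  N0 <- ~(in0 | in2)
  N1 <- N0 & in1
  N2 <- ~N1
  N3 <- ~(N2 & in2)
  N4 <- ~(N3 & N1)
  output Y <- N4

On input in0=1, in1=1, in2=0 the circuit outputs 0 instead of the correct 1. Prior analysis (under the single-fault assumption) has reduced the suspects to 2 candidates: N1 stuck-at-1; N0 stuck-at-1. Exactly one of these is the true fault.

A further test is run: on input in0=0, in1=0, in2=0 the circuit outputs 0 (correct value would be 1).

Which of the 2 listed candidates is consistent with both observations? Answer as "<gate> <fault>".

N1 stuck-at-1

Evaluate each candidate on input in0=0, in1=0, in2=0:
  N1 stuck-at-1: N0=1, N1=1 [stuck-at-1], N2=0, N3=1, N4=0 → 0 — matches
  N0 stuck-at-1: N0=1 [stuck-at-1], N1=0, N2=1, N3=1, N4=1 → 1 — eliminated
Only N1 stuck-at-1 reproduces the observed 0.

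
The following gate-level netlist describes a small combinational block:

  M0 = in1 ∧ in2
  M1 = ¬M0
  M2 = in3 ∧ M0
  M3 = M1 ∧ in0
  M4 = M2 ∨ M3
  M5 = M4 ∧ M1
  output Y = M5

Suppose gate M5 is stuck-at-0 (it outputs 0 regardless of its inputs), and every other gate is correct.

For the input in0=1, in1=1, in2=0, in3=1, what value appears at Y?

0

Propagate with M5 forced: M0=0, M1=1, M2=0, M3=1, M4=1, M5=0 [stuck-at-0].
So Y = 0. (Without the fault it would be 1.)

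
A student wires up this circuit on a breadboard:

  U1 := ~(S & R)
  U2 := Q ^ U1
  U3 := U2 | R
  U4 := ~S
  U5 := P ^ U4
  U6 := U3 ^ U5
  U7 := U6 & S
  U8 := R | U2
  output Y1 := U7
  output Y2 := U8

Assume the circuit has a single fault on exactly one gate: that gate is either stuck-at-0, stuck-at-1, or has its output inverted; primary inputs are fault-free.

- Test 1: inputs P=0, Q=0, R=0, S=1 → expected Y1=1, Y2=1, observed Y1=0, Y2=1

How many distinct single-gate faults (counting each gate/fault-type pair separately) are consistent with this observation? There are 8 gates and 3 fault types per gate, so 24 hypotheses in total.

Fault-free: U1=1, U2=1, U3=1, U4=0, U5=0, U6=1, U7=1, U8=1 → Y1=1, Y2=1. Observed Y1=0, Y2=1.
  U1: none of the 3 fault types match ✗
  U2: none of the 3 fault types match ✗
  U3: stuck-at-0, inverted output ✓; others ✗
  U4: stuck-at-1, inverted output ✓; others ✗
  U5: stuck-at-1, inverted output ✓; others ✗
  U6: stuck-at-0, inverted output ✓; others ✗
  U7: stuck-at-0, inverted output ✓; others ✗
  U8: none of the 3 fault types match ✗
Consistent faults: {U3 stuck-at-0, U3 inverted output, U4 stuck-at-1, U4 inverted output, U5 stuck-at-1, U5 inverted output, U6 stuck-at-0, U6 inverted output, U7 stuck-at-0, U7 inverted output} — 10 in all.

10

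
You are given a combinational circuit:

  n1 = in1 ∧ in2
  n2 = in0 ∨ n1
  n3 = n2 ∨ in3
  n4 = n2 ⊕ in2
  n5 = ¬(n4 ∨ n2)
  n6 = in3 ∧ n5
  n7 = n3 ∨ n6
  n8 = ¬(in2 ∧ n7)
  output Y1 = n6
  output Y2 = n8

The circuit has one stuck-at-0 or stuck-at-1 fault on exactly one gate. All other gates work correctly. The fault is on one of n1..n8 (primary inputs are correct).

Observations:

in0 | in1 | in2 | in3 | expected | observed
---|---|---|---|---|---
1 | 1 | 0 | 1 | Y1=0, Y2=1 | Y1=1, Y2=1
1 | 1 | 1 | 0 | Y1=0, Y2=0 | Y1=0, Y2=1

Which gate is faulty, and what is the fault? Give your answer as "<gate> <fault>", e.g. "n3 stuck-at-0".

n2 stuck-at-0

Fault-free values for test 1 (in0=1, in1=1, in2=0, in3=1): n1=0, n2=1, n3=1, n4=1, n5=0, n6=0, n7=1, n8=1, giving Y1=0, Y2=1. Observed Y1=1, Y2=1.
Test 1: faults giving observed Y1=1, Y2=1 are {n2 stuck-at-0, n5 stuck-at-1, n6 stuck-at-1}.
Test 2 (in0=1, in1=1, in2=1, in3=0): fault-free n1=1, n2=1, n3=1, n4=0, n5=0, n6=0, n7=1, n8=0 → Y1=0, Y2=0; observed Y1=0, Y2=1. Eliminates n5 stuck-at-1, n6 stuck-at-1.
Only n2 stuck-at-0 is consistent with every test.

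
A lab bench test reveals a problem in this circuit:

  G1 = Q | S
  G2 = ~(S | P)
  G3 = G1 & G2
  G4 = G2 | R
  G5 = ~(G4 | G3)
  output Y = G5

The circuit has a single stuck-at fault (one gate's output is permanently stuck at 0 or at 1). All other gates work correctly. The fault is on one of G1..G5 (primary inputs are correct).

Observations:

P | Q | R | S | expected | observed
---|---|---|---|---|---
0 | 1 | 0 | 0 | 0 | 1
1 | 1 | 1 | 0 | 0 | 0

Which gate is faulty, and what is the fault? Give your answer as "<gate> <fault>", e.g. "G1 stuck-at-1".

Fault-free values for test 1 (P=0, Q=1, R=0, S=0): G1=1, G2=1, G3=1, G4=1, G5=0, giving Y=0. Observed 1.
Test 1: faults giving observed 1 are {G2 stuck-at-0, G5 stuck-at-1}.
Test 2 (P=1, Q=1, R=1, S=0): fault-free G1=1, G2=0, G3=0, G4=1, G5=0 → 0; observed 0. Eliminates G5 stuck-at-1.
Only G2 stuck-at-0 is consistent with every test.

G2 stuck-at-0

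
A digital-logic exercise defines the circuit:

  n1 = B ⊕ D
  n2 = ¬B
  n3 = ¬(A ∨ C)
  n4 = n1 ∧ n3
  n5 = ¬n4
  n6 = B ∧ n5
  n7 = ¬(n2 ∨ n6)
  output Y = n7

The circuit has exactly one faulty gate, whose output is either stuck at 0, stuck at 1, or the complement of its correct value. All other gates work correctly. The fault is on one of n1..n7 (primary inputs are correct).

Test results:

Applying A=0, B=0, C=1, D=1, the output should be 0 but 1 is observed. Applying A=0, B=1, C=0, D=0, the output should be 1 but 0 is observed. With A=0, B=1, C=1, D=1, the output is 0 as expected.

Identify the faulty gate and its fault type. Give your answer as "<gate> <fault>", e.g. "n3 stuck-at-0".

n2 inverted output

Fault-free values for test 1 (A=0, B=0, C=1, D=1): n1=1, n2=1, n3=0, n4=0, n5=1, n6=0, n7=0, giving Y=0. Observed 1.
Test 1: faults giving observed 1 are {n2 stuck-at-0, n2 inverted output, n7 stuck-at-1, n7 inverted output}.
Test 2 (A=0, B=1, C=0, D=0): fault-free n1=1, n2=0, n3=1, n4=1, n5=0, n6=0, n7=1 → 1; observed 0. Eliminates n2 stuck-at-0, n7 stuck-at-1.
Test 3 (A=0, B=1, C=1, D=1): fault-free n1=0, n2=0, n3=0, n4=0, n5=1, n6=1, n7=0 → 0; observed 0. Eliminates n7 inverted output.
Only n2 inverted output is consistent with every test.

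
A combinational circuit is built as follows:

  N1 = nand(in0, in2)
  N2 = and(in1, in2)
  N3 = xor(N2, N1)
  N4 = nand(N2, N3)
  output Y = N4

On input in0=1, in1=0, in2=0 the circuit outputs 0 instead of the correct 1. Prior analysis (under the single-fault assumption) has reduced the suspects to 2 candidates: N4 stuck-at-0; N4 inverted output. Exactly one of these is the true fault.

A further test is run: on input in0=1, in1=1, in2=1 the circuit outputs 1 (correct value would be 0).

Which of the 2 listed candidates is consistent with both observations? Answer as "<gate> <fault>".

Evaluate each candidate on input in0=1, in1=1, in2=1:
  N4 stuck-at-0: N1=0, N2=1, N3=1, N4=0 [stuck-at-0] → 0 — eliminated
  N4 inverted output: N1=0, N2=1, N3=1, N4=1 [inverted output] → 1 — matches
Only N4 inverted output reproduces the observed 1.

N4 inverted output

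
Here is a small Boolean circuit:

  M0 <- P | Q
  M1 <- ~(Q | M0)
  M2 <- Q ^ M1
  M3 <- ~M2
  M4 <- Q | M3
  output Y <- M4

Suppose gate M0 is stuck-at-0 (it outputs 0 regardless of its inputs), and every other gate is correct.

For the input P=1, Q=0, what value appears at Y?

0

Propagate with M0 forced: M0=0 [stuck-at-0], M1=1, M2=1, M3=0, M4=0.
So Y = 0. (Without the fault it would be 1.)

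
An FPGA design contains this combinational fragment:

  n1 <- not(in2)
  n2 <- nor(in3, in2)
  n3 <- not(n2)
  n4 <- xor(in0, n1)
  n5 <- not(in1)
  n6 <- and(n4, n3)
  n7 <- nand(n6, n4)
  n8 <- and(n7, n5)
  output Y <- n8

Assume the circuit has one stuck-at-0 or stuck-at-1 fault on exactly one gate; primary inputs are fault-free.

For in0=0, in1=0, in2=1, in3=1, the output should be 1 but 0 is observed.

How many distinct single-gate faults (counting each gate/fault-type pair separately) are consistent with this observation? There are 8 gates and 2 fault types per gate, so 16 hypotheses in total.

5

Fault-free: n1=0, n2=0, n3=1, n4=0, n5=1, n6=0, n7=1, n8=1 → 1. Observed 0.
  n1: stuck-at-1 ✓; others ✗
  n2: none of the 2 fault types match ✗
  n3: none of the 2 fault types match ✗
  n4: stuck-at-1 ✓; others ✗
  n5: stuck-at-0 ✓; others ✗
  n6: none of the 2 fault types match ✗
  n7: stuck-at-0 ✓; others ✗
  n8: stuck-at-0 ✓; others ✗
Consistent faults: {n1 stuck-at-1, n4 stuck-at-1, n5 stuck-at-0, n7 stuck-at-0, n8 stuck-at-0} — 5 in all.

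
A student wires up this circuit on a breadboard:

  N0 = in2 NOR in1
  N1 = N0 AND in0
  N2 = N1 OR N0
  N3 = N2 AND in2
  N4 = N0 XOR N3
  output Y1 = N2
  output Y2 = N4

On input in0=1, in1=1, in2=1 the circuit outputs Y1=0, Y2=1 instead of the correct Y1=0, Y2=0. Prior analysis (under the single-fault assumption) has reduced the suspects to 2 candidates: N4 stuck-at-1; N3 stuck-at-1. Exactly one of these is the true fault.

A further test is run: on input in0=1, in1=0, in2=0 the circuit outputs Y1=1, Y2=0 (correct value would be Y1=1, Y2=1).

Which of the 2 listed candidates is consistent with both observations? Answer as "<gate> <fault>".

Evaluate each candidate on input in0=1, in1=0, in2=0:
  N4 stuck-at-1: N0=1, N1=1, N2=1, N3=0, N4=1 [stuck-at-1] → Y1=1, Y2=1 — eliminated
  N3 stuck-at-1: N0=1, N1=1, N2=1, N3=1 [stuck-at-1], N4=0 → Y1=1, Y2=0 — matches
Only N3 stuck-at-1 reproduces the observed Y1=1, Y2=0.

N3 stuck-at-1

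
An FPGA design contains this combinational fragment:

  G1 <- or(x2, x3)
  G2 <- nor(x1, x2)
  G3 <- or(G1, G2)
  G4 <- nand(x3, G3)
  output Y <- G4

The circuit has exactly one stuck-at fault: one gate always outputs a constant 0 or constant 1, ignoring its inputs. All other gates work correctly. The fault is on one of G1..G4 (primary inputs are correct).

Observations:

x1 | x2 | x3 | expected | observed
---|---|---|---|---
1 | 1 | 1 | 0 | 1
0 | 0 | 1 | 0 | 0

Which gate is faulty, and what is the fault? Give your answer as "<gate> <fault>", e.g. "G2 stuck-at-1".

Fault-free values for test 1 (x1=1, x2=1, x3=1): G1=1, G2=0, G3=1, G4=0, giving Y=0. Observed 1.
Test 1: faults giving observed 1 are {G1 stuck-at-0, G3 stuck-at-0, G4 stuck-at-1}.
Test 2 (x1=0, x2=0, x3=1): fault-free G1=1, G2=1, G3=1, G4=0 → 0; observed 0. Eliminates G3 stuck-at-0, G4 stuck-at-1.
Only G1 stuck-at-0 is consistent with every test.

G1 stuck-at-0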